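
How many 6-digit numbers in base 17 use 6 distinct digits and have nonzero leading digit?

First digit: 16 (nonzero). Second: 16 (not first). Third: 15, etc.
Total: 16 x 16 x 15 x 14 x 13 x 12.

Final answer: 8386560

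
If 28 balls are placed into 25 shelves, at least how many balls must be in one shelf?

By the pigeonhole principle: ceiling(28/25).

Final answer: 2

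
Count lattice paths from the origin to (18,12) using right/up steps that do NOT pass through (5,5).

Total paths to (18,12): C(30,12) = 86493225.
Paths through (5,5): C(10,5) x C(20,7) = 19535040.
Avoiding (5,5): 86493225 - 19535040.

Final answer: 66958185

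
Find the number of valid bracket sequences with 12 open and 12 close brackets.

The structures are counted by the Catalan number C_n. Here n = 12 (pairs).
C_n = C(2n,n) - C(2n,n+1), so C_{12} = C(24,12) - C(24,13) = 2704156 - 2496144.

Final answer: C_{12} = 208012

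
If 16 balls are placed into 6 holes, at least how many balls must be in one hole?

By the pigeonhole principle: ceiling(16/6).

Final answer: 3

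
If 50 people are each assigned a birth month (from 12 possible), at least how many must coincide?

There are 12 possible values for birth month. With 50 people and 12 categories, by pigeonhole: ceiling(50/12).

Final answer: 5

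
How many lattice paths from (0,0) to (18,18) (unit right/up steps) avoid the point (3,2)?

Total paths to (18,18): C(36,18) = 9075135300.
Paths through (3,2): C(5,2) x C(31,16) = 3005401950.
Avoiding (3,2): 9075135300 - 3005401950.

Final answer: 6069733350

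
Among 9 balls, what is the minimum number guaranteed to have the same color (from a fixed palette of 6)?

There are 6 possible values for color (from a fixed palette of 6). With 9 balls and 6 categories, by pigeonhole: ceiling(9/6).

Final answer: 2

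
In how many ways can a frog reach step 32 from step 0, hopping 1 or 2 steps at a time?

Let f(n) count the ways. The last step is size 1 or 2, so f(n) = f(n-1) + f(n-2) with f(1)=1, f(2)=2.
Iterating the recurrence: f(1)=1, f(2)=2, f(3)=3, f(4)=5, f(5)=8, f(6)=13, f(7)=21, f(8)=34, f(9)=55, f(10)=89, f(11)=144, f(12)=233, f(13)=377, f(14)=610, f(15)=987, f(16)=1597, f(17)=2584, f(18)=4181, f(19)=6765, f(20)=10946, f(21)=17711, f(22)=28657, f(23)=46368, f(24)=75025, f(25)=121393, f(26)=196418, f(27)=317811, f(28)=514229, f(29)=832040, f(30)=1346269, f(31)=2178309, f(32)=3524578.

Final answer: 3524578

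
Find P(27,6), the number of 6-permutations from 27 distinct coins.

P(27,6) = 27!/(27-6)! = 27!/21!.

Final answer: P(27,6) = 213127200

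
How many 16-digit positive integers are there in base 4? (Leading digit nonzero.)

Leading digit: 3 options (nonzero). Other 15 digit(s): 4 options each.
Total: 3 x 4^15.

Final answer: 3221225472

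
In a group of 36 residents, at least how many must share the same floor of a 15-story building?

There are 15 possible values for floor of a 15-story building. With 36 residents and 15 categories, by pigeonhole: ceiling(36/15).

Final answer: 3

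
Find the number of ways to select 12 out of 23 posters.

C(23,12) = 23!/(12! x 11!).

Final answer: \binom{23}{12} = 1352078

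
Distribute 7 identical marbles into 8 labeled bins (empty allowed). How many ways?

Stars and bars: C(n+k-1, k-1) = C(14,7).

Final answer: C(14,7) = 3432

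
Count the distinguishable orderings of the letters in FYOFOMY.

Letters (F:2, M:1, O:2, Y:2). Total letters: 7.
Permutations = 7!/(2! x 2! x 2!).

Final answer: 630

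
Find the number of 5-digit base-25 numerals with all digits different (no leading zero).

The leading digit has 24 choices (anything but zero); the next has 24 (anything but the first), then 23, and so on, one fewer each time.
Total: 24 x 24 x 23 x 22 x 21.

Final answer: 6120576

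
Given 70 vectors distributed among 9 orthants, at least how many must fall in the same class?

By pigeonhole with 70 objects and 9 categories: ceiling(70/9).

Final answer: 8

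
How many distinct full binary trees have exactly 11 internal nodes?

This is a standard Catalan-number count: the answer is C_n. Here n = 11.
C_n = C(2n,n)/(n+1), so C_{11} = C(22,11)/12 = 705432/12.

Final answer: C_{11} = 58786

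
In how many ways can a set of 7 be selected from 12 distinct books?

C(12,7) = 12!/(7! x 5!).

Final answer: \binom{12}{7} = 792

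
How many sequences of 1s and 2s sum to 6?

Let f(n) be the number of climbs. Removing the last move (1 or 2 steps) gives f(n) = f(n-1) + f(n-2); base cases f(1)=1, f(2)=2.
Computing successive values: f(1)=1, f(2)=2, f(3)=3, f(4)=5, f(5)=8, f(6)=13.

Final answer: 13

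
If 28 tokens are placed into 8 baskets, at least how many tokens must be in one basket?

By the pigeonhole principle: ceiling(28/8).

Final answer: 4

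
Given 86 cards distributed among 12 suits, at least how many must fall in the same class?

By pigeonhole with 86 objects and 12 categories: ceiling(86/12).

Final answer: 8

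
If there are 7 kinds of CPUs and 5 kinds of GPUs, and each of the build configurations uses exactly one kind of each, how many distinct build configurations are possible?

By the multiplication principle: 7 x 5.

Final answer: 35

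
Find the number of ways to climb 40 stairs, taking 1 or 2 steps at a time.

Let f(n) count the ways. The last step is size 1 or 2, so f(n) = f(n-1) + f(n-2) with f(1)=1, f(2)=2.
Building up term by term: f(1)=1, f(2)=2, f(3)=3, f(4)=5, f(5)=8, f(6)=13, f(7)=21, f(8)=34, f(9)=55, f(10)=89, f(11)=144, f(12)=233, f(13)=377, f(14)=610, f(15)=987, f(16)=1597, f(17)=2584, f(18)=4181, f(19)=6765, f(20)=10946, f(21)=17711, f(22)=28657, f(23)=46368, f(24)=75025, f(25)=121393, f(26)=196418, f(27)=317811, f(28)=514229, f(29)=832040, f(30)=1346269, f(31)=2178309, f(32)=3524578, f(33)=5702887, f(34)=9227465, f(35)=14930352, f(36)=24157817, f(37)=39088169, f(38)=63245986, f(39)=102334155, f(40)=165580141.

Final answer: 165580141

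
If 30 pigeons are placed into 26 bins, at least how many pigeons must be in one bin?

By the pigeonhole principle: ceiling(30/26).

Final answer: 2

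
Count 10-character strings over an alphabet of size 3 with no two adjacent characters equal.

Let g(n) count such strings. g(1) = 3, and each valid string of length n-1 extends in 2 ways (any symbol but the last), so g(n) = 2 g(n-1).
Total: g(10) = 3 x 2^9.

Final answer: 3 x 2^{9} = 1536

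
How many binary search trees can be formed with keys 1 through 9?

This is a standard Catalan-number count: the answer is C_n. Here n = 9.
Using C_0 = 1 and C_(k+1) = C_k x 2(2k+1)/(k+2), build up term by term: C_1=1, C_2=2, C_3=5, C_4=14, C_5=42, C_6=132, C_7=429, C_8=1430, C_9=4862.

Final answer: C_{9} = 4862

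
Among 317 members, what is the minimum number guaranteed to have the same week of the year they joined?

There are 52 possible values for week of the year they joined. With 317 members and 52 categories, by pigeonhole: ceiling(317/52).

Final answer: 7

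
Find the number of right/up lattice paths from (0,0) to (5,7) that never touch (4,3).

Total paths to (5,7): C(12,7) = 792.
Paths through (4,3): C(7,3) x C(5,4) = 175.
Avoiding (4,3): 792 - 175.

Final answer: 617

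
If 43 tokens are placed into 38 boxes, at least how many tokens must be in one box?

By the pigeonhole principle: ceiling(43/38).

Final answer: 2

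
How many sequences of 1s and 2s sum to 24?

Condition on the final move: it is a 1-step (f(n-1) ways to get there) or a 2-step (f(n-2) ways), so f(n) = f(n-1) + f(n-2), with f(1)=1, f(2)=2.
Building up term by term: f(1)=1, f(2)=2, f(3)=3, f(4)=5, f(5)=8, f(6)=13, f(7)=21, f(8)=34, f(9)=55, f(10)=89, f(11)=144, f(12)=233, f(13)=377, f(14)=610, f(15)=987, f(16)=1597, f(17)=2584, f(18)=4181, f(19)=6765, f(20)=10946, f(21)=17711, f(22)=28657, f(23)=46368, f(24)=75025.

Final answer: 75025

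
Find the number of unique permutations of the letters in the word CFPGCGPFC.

Letters (C:3, F:2, G:2, P:2). Total letters: 9.
Permutations = 9!/(3! x 2! x 2! x 2!).

Final answer: 7560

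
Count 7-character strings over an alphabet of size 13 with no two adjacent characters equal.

Let g(n) count such strings. g(1) = 13, and each valid string of length n-1 extends in 12 ways (any symbol but the last), so g(n) = 12 g(n-1).
Total: g(7) = 13 x 12^6.

Final answer: 13 x 12^{6} = 38817792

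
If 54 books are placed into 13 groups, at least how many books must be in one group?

By the pigeonhole principle: ceiling(54/13).

Final answer: 5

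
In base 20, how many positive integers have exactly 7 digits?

In base 20, the leading digit has 19 choices (1..19); each of the remaining 6 digits has 20 choices.
Total: 19 x 20^6.

Final answer: 1216000000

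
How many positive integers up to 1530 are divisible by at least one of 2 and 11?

Multiples of 2: 765. Multiples of 11: 139. Of both (lcm=22): 69.
By inclusion-exclusion: 765 + 139 - 69.

Final answer: 835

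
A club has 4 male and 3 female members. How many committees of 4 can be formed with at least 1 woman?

Sum over valid woman counts:
C(3,1)C(4,3) = 12
C(3,2)C(4,2) = 18
C(3,3)C(4,1) = 4
Total: 12 + 18 + 4.

Final answer: 34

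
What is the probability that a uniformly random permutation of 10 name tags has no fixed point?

Derangements satisfy D(n) = (n-1)(D(n-1) + D(n-2)), starting from D(0)=1, D(1)=0.
Building up: D(2)=1, D(3)=2, D(4)=9, D(5)=44, D(6)=265, D(7)=1854, D(8)=14833, D(9)=133496, D(10)=1334961.
Total arrangements: 10! = 3628800.
Probability = D(10)/10! = 16481/44800.

Final answer: D(10)/10! = 1334961/3628800 = 0.367879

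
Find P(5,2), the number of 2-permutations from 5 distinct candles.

P(5,2) = 5!/(5-2)! = 5!/3!.

Final answer: P(5,2) = 20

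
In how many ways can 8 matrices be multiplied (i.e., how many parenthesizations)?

This is a standard Catalan-number count: the answer is C_n. Here n = 8 - 1 = 7.
C_n = (2n)!/(n!(n+1)!), so C_{7} = 14!/(7! x 8!) = C(14,7)/8 = 3432/8.

Final answer: C_{7} = 429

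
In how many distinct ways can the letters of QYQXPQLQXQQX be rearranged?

Letters (L:1, P:1, Q:6, X:3, Y:1). Total letters: 12.
Permutations = 12!/(6! x 3!).

Final answer: 110880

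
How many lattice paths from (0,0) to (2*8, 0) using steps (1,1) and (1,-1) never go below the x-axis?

Total monotonic paths to (8,8): C(16,8) = 12870.
By the reflection principle, paths that go above the diagonal number C(16,9) = 11440.
Valid Dyck paths: 12870 - 11440.
(This is the Catalan number C_{8}.)

Final answer: C_{8} = 1430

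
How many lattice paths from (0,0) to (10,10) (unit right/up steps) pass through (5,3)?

Paths (0,0)->(5,3): C(8,3) = 56.
Paths (5,3)->(10,10): C(12,7) = 792.
By multiplication principle: 56 x 792.

Final answer: 44352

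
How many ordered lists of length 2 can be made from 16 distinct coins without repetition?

P(16,2) = 16!/(16-2)! = 16!/14!.

Final answer: P(16,2) = 240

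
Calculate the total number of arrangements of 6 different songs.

The number of ways to arrange 6 distinct objects is 6!.

Final answer: 6! = 720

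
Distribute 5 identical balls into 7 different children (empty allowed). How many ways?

Stars and bars: C(n+k-1, k-1) = C(11,6).

Final answer: C(11,6) = 462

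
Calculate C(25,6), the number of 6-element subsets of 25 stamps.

C(25,6) = 25!/(6! x (25-6)!).

Final answer: C(25,6) = 177100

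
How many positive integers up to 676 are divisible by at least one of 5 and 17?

Multiples of 5: 135. Multiples of 17: 39. Of both (lcm=85): 7.
By inclusion-exclusion: 135 + 39 - 7.

Final answer: 167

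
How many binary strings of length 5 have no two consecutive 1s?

A valid string ends in 0 (append to any length-(n-1) valid string) or in 01 (append to any length-(n-2) valid string), so a(n) = a(n-1) + a(n-2) with a(1)=2, a(2)=3.
Computing successive values: a(1)=2, a(2)=3, a(3)=5, a(4)=8, a(5)=13.

Final answer: 13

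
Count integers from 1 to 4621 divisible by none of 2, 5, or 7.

|div by 2|=2310, |div by 5|=924, |div by 7|=660.
|div by 2&5|=462, |div by 2&7|=330, |div by 5&7|=132, |div by all|=66.
By inclusion-exclusion, divisible by at least one: 2310+924+660-462-330-132+66 = 3036.
Not divisible by any: 4621 - 3036.

Final answer: 1585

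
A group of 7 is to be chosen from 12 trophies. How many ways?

C(12,7) = 12!/(7! x (12-7)!).

Final answer: C(12,7) = 792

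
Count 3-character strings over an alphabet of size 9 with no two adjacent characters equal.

First character: 9 choices. Each subsequent: 8 choices (must differ from the previous one).
Total: 9 x 8^2.

Final answer: 9 x 8^{2} = 576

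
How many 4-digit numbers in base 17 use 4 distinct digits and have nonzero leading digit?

First digit: 16 (nonzero). Second: 16 (not first). Third: 15, etc.
Total: 16 x 16 x 15 x 14.

Final answer: 53760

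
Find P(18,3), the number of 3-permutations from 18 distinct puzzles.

P(18,3) = 18!/(18-3)! = 18!/15!.

Final answer: P(18,3) = 4896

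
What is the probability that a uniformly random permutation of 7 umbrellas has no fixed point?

Derangements satisfy D(n) = (n-1)(D(n-1) + D(n-2)), starting from D(0)=1, D(1)=0.
Building up: D(2)=1, D(3)=2, D(4)=9, D(5)=44, D(6)=265, D(7)=1854.
Total arrangements: 7! = 5040.
Probability = D(7)/7! = 103/280.

Final answer: D(7)/7! = 1854/5040 = 0.367857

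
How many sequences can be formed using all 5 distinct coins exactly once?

The number of ways to arrange 5 distinct objects is 5!.

Final answer: 5! = 120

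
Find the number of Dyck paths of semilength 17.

Total monotonic paths to (17,17): C(34,17) = 2333606220.
Reflecting each bad path at its first crossing gives a bijection with paths to (16,18): C(34,18) = 2203961430.
Valid Dyck paths: 2333606220 - 2203961430.
(Check: C(34,17) - C(34,18) = C(34,17)/18, the Catalan number C_{17}.)

Final answer: C_{17} = 129644790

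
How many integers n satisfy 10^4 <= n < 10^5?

These are the integers in [10^4, 10^5), so the count is 10^5 - 10^4 = 9 x 10^4.

Final answer: 90000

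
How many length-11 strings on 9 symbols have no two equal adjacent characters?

Let g(n) count such strings. g(1) = 9, and each valid string of length n-1 extends in 8 ways (any symbol but the last), so g(n) = 8 g(n-1).
Total: g(11) = 9 x 8^10.

Final answer: 9 x 8^{10} = 9663676416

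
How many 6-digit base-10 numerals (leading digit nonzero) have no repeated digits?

First digit: 9 (nonzero). Second: 9 (not first). Third: 8, etc.
Total: 9 x 9 x 8 x 7 x 6 x 5.

Final answer: 136080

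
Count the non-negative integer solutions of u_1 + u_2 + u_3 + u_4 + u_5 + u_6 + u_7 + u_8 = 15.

Stars and bars with 15 stars and 7 bars:
C(15+8-1, 8-1) = C(22,7).

Final answer: C(22,7) = 170544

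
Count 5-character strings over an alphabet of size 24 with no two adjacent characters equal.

First character: 24 choices. Each subsequent: 23 choices (must differ from the previous one).
Total: 24 x 23^4.

Final answer: 24 x 23^{4} = 6716184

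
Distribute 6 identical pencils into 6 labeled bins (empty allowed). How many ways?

Stars and bars: C(n+k-1, k-1) = C(11,5).

Final answer: C(11,5) = 462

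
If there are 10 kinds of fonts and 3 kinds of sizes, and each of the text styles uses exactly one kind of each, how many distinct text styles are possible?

By the multiplication principle: 10 x 3.

Final answer: 30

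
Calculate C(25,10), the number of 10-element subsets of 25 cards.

C(25,10) = 25!/(10! x 15!).

Final answer: \binom{25}{10} = 3268760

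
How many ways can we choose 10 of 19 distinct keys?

C(19,10) = 19!/(10! x 9!).

Final answer: \binom{19}{10} = 92378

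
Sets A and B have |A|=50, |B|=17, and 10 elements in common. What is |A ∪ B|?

|A union B| = |A| + |B| - |A intersect B| = 50 + 17 - 10.

Final answer: 57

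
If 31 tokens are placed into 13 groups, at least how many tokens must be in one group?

By the pigeonhole principle: ceiling(31/13).

Final answer: 3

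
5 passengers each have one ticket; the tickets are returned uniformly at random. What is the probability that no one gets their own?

Use the recurrence D(n) = (n-1)(D(n-1) + D(n-2)) with D(0)=1, D(1)=0.
Building up: D(2)=1, D(3)=2, D(4)=9, D(5)=44.
Total arrangements: 5! = 120.
Probability = D(5)/5! = 11/30.

Final answer: D(5)/5! = 44/120 = 0.366667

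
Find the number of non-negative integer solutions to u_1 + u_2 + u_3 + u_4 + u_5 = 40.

Stars and bars with 40 stars and 4 bars:
C(40+5-1, 5-1) = C(44,4).

Final answer: C(44,4) = 135751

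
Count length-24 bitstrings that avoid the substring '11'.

Classify by the final bit: ...0 gives a(n-1) strings, ...01 gives a(n-2) strings. Thus a(n) = a(n-1) + a(n-2) with a(1)=2, a(2)=3.
Computing successive values: a(1)=2, a(2)=3, a(3)=5, a(4)=8, a(5)=13, a(6)=21, a(7)=34, a(8)=55, a(9)=89, a(10)=144, a(11)=233, a(12)=377, a(13)=610, a(14)=987, a(15)=1597, a(16)=2584, a(17)=4181, a(18)=6765, a(19)=10946, a(20)=17711, a(21)=28657, a(22)=46368, a(23)=75025, a(24)=121393.

Final answer: 121393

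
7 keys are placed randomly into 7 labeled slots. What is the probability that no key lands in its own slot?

Use the recurrence D(n) = (n-1)(D(n-1) + D(n-2)) with D(0)=1, D(1)=0.
Building up: D(2)=1, D(3)=2, D(4)=9, D(5)=44, D(6)=265, D(7)=1854.
Total arrangements: 7! = 5040.
Probability = D(7)/7! = 103/280.

Final answer: D(7)/7! = 1854/5040 = 0.367857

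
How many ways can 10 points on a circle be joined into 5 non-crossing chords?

This is a standard Catalan-number count: the answer is C_n. Here n = 10/2 = 5.
C_n = (2n)!/(n!(n+1)!), so C_{5} = 10!/(5! x 6!) = C(10,5)/6 = 252/6.

Final answer: C_{5} = 42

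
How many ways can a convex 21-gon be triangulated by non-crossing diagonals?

This is counted by the nth Catalan number C_n. Here n = 21 - 2 = 19.
C_n = C(2n,n)/(n+1), so C_{19} = C(38,19)/20 = 35345263800/20.

Final answer: C_{19} = 1767263190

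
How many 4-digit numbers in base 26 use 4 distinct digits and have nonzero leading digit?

First digit: 25 (nonzero). Second: 25 (not first). Third: 24, etc.
Total: 25 x 25 x 24 x 23.

Final answer: 345000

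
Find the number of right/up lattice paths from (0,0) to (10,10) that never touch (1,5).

Total paths to (10,10): C(20,10) = 184756.
Paths through (1,5): C(6,5) x C(14,5) = 12012.
Avoiding (1,5): 184756 - 12012.

Final answer: 172744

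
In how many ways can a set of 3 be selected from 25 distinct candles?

C(25,3) = 25!/(3! x (25-3)!).

Final answer: C(25,3) = 2300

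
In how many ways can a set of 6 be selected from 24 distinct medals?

C(24,6) = 24!/(6! x 18!).

Final answer: \binom{24}{6} = 134596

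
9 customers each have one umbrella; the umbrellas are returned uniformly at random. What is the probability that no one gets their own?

Derangements satisfy D(n) = (n-1)(D(n-1) + D(n-2)), starting from D(0)=1, D(1)=0.
Building up: D(2)=1, D(3)=2, D(4)=9, D(5)=44, D(6)=265, D(7)=1854, D(8)=14833, D(9)=133496.
Total arrangements: 9! = 362880.
Probability = D(9)/9! = 16687/45360.

Final answer: D(9)/9! = 133496/362880 = 0.367879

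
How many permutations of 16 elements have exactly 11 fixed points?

Choose which 11 elements are fixed: C(16,11) = 4368.
Derange the remaining 5 using D(j) = (j-1)(D(j-1) + D(j-2)), D(0)=1, D(1)=0: D(2)=1, D(3)=2, D(4)=9, D(5)=44.
Total: 4368 x 44.

Final answer: C(16,11) D(5) = 192192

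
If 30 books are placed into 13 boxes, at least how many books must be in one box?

By the pigeonhole principle: ceiling(30/13).

Final answer: 3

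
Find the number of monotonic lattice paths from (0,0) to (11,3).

Each path has 11 right steps and 3 up steps in some order (14 steps total).
Choose which 3 of the 14 steps are up: C(14,3).

Final answer: C(14,3) = 364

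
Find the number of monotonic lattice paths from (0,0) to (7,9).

Each path has 7 right steps and 9 up steps in some order (16 steps total).
Choose which 9 of the 16 steps are up: C(16,9).

Final answer: C(16,9) = 11440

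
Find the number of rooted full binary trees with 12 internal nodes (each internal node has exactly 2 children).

This is a standard Catalan-number count: the answer is C_n. Here n = 12.
C_n = C(2n,n) - C(2n,n+1), so C_{12} = C(24,12) - C(24,13) = 2704156 - 2496144.

Final answer: C_{12} = 208012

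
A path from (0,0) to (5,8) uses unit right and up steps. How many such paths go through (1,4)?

Paths (0,0)->(1,4): C(5,4) = 5.
Paths (1,4)->(5,8): C(8,4) = 70.
By multiplication principle: 5 x 70.

Final answer: 350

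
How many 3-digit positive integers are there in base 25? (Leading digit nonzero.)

These are the integers in [25^2, 25^3), so the count is 25^3 - 25^2 = 24 x 25^2.

Final answer: 15000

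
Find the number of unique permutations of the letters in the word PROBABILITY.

Letters (A:1, B:2, I:2, L:1, O:1, P:1, R:1, T:1, Y:1). Total letters: 11.
Permutations = 11!/(2! x 2!).

Final answer: 9979200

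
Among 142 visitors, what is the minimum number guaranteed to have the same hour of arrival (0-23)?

There are 24 possible values for hour of arrival (0-23). With 142 visitors and 24 categories, by pigeonhole: ceiling(142/24).

Final answer: 6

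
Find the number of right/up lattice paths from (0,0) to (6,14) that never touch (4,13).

Total paths to (6,14): C(20,14) = 38760.
Paths through (4,13): C(17,13) x C(3,1) = 7140.
Avoiding (4,13): 38760 - 7140.

Final answer: 31620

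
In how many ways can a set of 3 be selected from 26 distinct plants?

C(26,3) = 26!/(3! x 23!).

Final answer: \binom{26}{3} = 2600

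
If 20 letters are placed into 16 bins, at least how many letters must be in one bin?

By the pigeonhole principle: ceiling(20/16).

Final answer: 2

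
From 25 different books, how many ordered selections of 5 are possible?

P(25,5) = 25!/(25-5)! = 25!/20!.

Final answer: P(25,5) = 6375600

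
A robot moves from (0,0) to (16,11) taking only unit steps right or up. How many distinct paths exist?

Each path has 16 right steps and 11 up steps in some order (27 steps total).
Choose which 11 of the 27 steps are up: C(27,11).

Final answer: C(27,11) = 13037895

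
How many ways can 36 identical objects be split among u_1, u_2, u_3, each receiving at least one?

Substitute u'_i = u_i - 1 (so u'_i >= 0). Then sum u'_i = 36 - 3 = 33.
Stars and bars: C(33+3-1, 3-1) = C(35,2).

Final answer: C(35,2) = 595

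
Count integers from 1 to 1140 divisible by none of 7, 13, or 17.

|div by 7|=162, |div by 13|=87, |div by 17|=67.
|div by 7&13|=12, |div by 7&17|=9, |div by 13&17|=5, |div by all|=0.
By inclusion-exclusion, divisible by at least one: 162+87+67-12-9-5+0 = 290.
Not divisible by any: 1140 - 290.

Final answer: 850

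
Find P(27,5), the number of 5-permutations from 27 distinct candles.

P(27,5) = 27!/(27-5)! = 27!/22!.

Final answer: P(27,5) = 9687600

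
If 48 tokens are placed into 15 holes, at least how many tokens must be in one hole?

By the pigeonhole principle: ceiling(48/15).

Final answer: 4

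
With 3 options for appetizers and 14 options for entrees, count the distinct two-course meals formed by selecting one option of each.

By the multiplication principle: 3 x 14.

Final answer: 42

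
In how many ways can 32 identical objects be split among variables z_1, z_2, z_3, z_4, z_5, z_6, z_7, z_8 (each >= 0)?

Stars and bars with 32 stars and 7 bars:
C(32+8-1, 8-1) = C(39,7).

Final answer: C(39,7) = 15380937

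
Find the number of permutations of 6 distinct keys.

The number of ways to arrange 6 distinct objects is 6!.

Final answer: 6! = 720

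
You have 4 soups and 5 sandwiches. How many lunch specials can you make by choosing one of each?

By the multiplication principle: 4 x 5.

Final answer: 20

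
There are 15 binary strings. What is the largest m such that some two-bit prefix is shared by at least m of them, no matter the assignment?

There are 4 possible values for two-bit prefix. With 15 binary strings and 4 categories, by pigeonhole: ceiling(15/4).

Final answer: 4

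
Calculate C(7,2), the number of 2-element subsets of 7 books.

C(7,2) = 7!/(2! x (7-2)!).

Final answer: C(7,2) = 21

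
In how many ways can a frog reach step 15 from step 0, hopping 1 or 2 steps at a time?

Let f(n) be the number of climbs. Removing the last move (1 or 2 steps) gives f(n) = f(n-1) + f(n-2); base cases f(1)=1, f(2)=2.
Building up term by term: f(1)=1, f(2)=2, f(3)=3, f(4)=5, f(5)=8, f(6)=13, f(7)=21, f(8)=34, f(9)=55, f(10)=89, f(11)=144, f(12)=233, f(13)=377, f(14)=610, f(15)=987.

Final answer: 987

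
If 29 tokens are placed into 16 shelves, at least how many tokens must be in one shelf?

By the pigeonhole principle: ceiling(29/16).

Final answer: 2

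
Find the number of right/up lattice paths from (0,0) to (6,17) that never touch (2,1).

Total paths to (6,17): C(23,17) = 100947.
Paths through (2,1): C(3,1) x C(20,16) = 14535.
Avoiding (2,1): 100947 - 14535.

Final answer: 86412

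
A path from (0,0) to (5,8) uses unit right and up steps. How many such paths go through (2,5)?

Paths (0,0)->(2,5): C(7,5) = 21.
Paths (2,5)->(5,8): C(6,3) = 20.
By multiplication principle: 21 x 20.

Final answer: 420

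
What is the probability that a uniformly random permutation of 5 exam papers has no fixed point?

Use the recurrence D(n) = (n-1)(D(n-1) + D(n-2)) with D(0)=1, D(1)=0.
Building up: D(2)=1, D(3)=2, D(4)=9, D(5)=44.
Total arrangements: 5! = 120.
Probability = D(5)/5! = 11/30.

Final answer: D(5)/5! = 44/120 = 0.366667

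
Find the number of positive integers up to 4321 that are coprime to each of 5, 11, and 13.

|div by 5|=864, |div by 11|=392, |div by 13|=332.
|div by 5&11|=78, |div by 5&13|=66, |div by 11&13|=30, |div by all|=6.
By inclusion-exclusion, divisible by at least one: 864+392+332-78-66-30+6 = 1420.
Not divisible by any: 4321 - 1420.

Final answer: 2901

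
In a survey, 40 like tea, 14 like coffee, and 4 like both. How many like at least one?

|A union B| = |A| + |B| - |A intersect B| = 40 + 14 - 4.

Final answer: 50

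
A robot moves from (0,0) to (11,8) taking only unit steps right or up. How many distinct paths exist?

Each path has 11 right steps and 8 up steps in some order (19 steps total).
Choose which 8 of the 19 steps are up: C(19,8).

Final answer: C(19,8) = 75582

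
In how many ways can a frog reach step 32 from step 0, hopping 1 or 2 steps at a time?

Let f(n) be the number of climbs. Removing the last move (1 or 2 steps) gives f(n) = f(n-1) + f(n-2); base cases f(1)=1, f(2)=2.
Building up term by term: f(1)=1, f(2)=2, f(3)=3, f(4)=5, f(5)=8, f(6)=13, f(7)=21, f(8)=34, f(9)=55, f(10)=89, f(11)=144, f(12)=233, f(13)=377, f(14)=610, f(15)=987, f(16)=1597, f(17)=2584, f(18)=4181, f(19)=6765, f(20)=10946, f(21)=17711, f(22)=28657, f(23)=46368, f(24)=75025, f(25)=121393, f(26)=196418, f(27)=317811, f(28)=514229, f(29)=832040, f(30)=1346269, f(31)=2178309, f(32)=3524578.

Final answer: 3524578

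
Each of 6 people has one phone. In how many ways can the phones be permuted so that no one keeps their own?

D(n) = (n-1)(D(n-1) + D(n-2)), D(0)=1, D(1)=0.
D(2) = 1 x (0 + 1) = 1
D(3) = 2 x (1 + 0) = 2
D(4) = 3 x (2 + 1) = 9
D(5) = 4 x (9 + 2) = 44
D(6) = 5 x (D(5) + D(4)) = 5 x (44 + 9)

Final answer: D(6) = 265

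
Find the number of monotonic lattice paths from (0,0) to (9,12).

Each path has 9 right steps and 12 up steps in some order (21 steps total).
Choose which 12 of the 21 steps are up: C(21,12).

Final answer: C(21,12) = 293930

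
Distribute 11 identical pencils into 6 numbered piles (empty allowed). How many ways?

Stars and bars: C(n+k-1, k-1) = C(16,5).

Final answer: C(16,5) = 4368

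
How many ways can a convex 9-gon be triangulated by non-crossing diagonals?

This is a standard Catalan-number count: the answer is C_n. Here n = 9 - 2 = 7.
C_n = C(2n,n)/(n+1), so C_{7} = C(14,7)/8 = 3432/8.

Final answer: C_{7} = 429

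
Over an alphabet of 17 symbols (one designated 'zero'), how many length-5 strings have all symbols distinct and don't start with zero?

The leading digit has 16 choices (anything but zero); the next has 16 (anything but the first), then 15, and so on, one fewer each time.
Total: 16 x 16 x 15 x 14 x 13.

Final answer: 698880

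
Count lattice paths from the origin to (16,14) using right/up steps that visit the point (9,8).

Paths (0,0)->(9,8): C(17,8) = 24310.
Paths (9,8)->(16,14): C(13,6) = 1716.
By multiplication principle: 24310 x 1716.

Final answer: 41715960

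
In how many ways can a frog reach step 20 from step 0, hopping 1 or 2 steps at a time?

Condition on the final move: it is a 1-step (f(n-1) ways to get there) or a 2-step (f(n-2) ways), so f(n) = f(n-1) + f(n-2), with f(1)=1, f(2)=2.
Building up term by term: f(1)=1, f(2)=2, f(3)=3, f(4)=5, f(5)=8, f(6)=13, f(7)=21, f(8)=34, f(9)=55, f(10)=89, f(11)=144, f(12)=233, f(13)=377, f(14)=610, f(15)=987, f(16)=1597, f(17)=2584, f(18)=4181, f(19)=6765, f(20)=10946.

Final answer: 10946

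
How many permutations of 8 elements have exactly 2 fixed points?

Choose which 2 elements are fixed: C(8,2) = 28.
Derange the remaining 6 using D(j) = (j-1)(D(j-1) + D(j-2)), D(0)=1, D(1)=0: D(2)=1, D(3)=2, D(4)=9, D(5)=44, D(6)=265.
Total: 28 x 265.

Final answer: C(8,2) D(6) = 7420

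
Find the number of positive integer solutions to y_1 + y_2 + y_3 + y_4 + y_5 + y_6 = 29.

Substitute y'_i = y_i - 1 (so y'_i >= 0). Then sum y'_i = 29 - 6 = 23.
Stars and bars: C(23+6-1, 6-1) = C(28,5).

Final answer: C(28,5) = 98280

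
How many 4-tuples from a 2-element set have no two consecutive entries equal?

Let g(n) count such strings. g(1) = 2, and each valid string of length n-1 extends in 1 ways (any symbol but the last), so g(n) = 1 g(n-1).
Total: g(4) = 2 x 1^3.

Final answer: 2 x 1^{3} = 2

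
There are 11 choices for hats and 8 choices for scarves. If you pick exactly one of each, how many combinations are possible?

By the multiplication principle: 11 x 8.

Final answer: 88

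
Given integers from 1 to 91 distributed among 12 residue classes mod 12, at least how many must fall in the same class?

By pigeonhole with 91 objects and 12 categories: ceiling(91/12).

Final answer: 8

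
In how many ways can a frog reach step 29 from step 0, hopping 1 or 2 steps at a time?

Let f(n) count the ways. The last step is size 1 or 2, so f(n) = f(n-1) + f(n-2) with f(1)=1, f(2)=2.
Computing successive values: f(1)=1, f(2)=2, f(3)=3, f(4)=5, f(5)=8, f(6)=13, f(7)=21, f(8)=34, f(9)=55, f(10)=89, f(11)=144, f(12)=233, f(13)=377, f(14)=610, f(15)=987, f(16)=1597, f(17)=2584, f(18)=4181, f(19)=6765, f(20)=10946, f(21)=17711, f(22)=28657, f(23)=46368, f(24)=75025, f(25)=121393, f(26)=196418, f(27)=317811, f(28)=514229, f(29)=832040.

Final answer: 832040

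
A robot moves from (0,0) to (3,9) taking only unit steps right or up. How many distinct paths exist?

Each path has 3 right steps and 9 up steps in some order (12 steps total).
Choose which 9 of the 12 steps are up: C(12,9).

Final answer: C(12,9) = 220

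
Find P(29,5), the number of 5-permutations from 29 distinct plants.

P(29,5) = 29!/(29-5)! = 29!/24!.

Final answer: P(29,5) = 14250600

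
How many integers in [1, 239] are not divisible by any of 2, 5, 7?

|div by 2|=119, |div by 5|=47, |div by 7|=34.
|div by 2&5|=23, |div by 2&7|=17, |div by 5&7|=6, |div by all|=3.
By inclusion-exclusion, divisible by at least one: 119+47+34-23-17-6+3 = 157.
Not divisible by any: 239 - 157.

Final answer: 82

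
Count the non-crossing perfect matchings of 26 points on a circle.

This is counted by the nth Catalan number C_n. Here n = 26/2 = 13.
C_n = C(2n,n)/(n+1), so C_{13} = C(26,13)/14 = 10400600/14.

Final answer: C_{13} = 742900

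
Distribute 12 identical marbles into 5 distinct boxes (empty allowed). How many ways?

Stars and bars: C(n+k-1, k-1) = C(16,4).

Final answer: C(16,4) = 1820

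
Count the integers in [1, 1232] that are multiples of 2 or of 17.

Multiples of 2: 616. Multiples of 17: 72. Of both (lcm=34): 36.
By inclusion-exclusion: 616 + 72 - 36.

Final answer: 652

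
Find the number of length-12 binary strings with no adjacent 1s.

A valid string ends in 0 (append to any length-(n-1) valid string) or in 01 (append to any length-(n-2) valid string), so a(n) = a(n-1) + a(n-2) with a(1)=2, a(2)=3.
Building up term by term: a(1)=2, a(2)=3, a(3)=5, a(4)=8, a(5)=13, a(6)=21, a(7)=34, a(8)=55, a(9)=89, a(10)=144, a(11)=233, a(12)=377.

Final answer: 377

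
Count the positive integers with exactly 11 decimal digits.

The leading digit cannot be 0 (9 options); the other 10 digits can be anything (10 options each).
Total: 9 x 10^10.

Final answer: 90000000000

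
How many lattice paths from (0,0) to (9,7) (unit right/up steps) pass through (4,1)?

Paths (0,0)->(4,1): C(5,1) = 5.
Paths (4,1)->(9,7): C(11,6) = 462.
By multiplication principle: 5 x 462.

Final answer: 2310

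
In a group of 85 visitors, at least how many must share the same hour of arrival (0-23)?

There are 24 possible values for hour of arrival (0-23). With 85 visitors and 24 categories, by pigeonhole: ceiling(85/24).

Final answer: 4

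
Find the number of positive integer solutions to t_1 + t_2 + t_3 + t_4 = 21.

Substitute t'_i = t_i - 1 (so t'_i >= 0). Then sum t'_i = 21 - 4 = 17.
Stars and bars: C(17+4-1, 4-1) = C(20,3).

Final answer: C(20,3) = 1140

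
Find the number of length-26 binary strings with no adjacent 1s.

A valid string ends in 0 (append to any length-(n-1) valid string) or in 01 (append to any length-(n-2) valid string), so a(n) = a(n-1) + a(n-2) with a(1)=2, a(2)=3.
Iterating the recurrence: a(1)=2, a(2)=3, a(3)=5, a(4)=8, a(5)=13, a(6)=21, a(7)=34, a(8)=55, a(9)=89, a(10)=144, a(11)=233, a(12)=377, a(13)=610, a(14)=987, a(15)=1597, a(16)=2584, a(17)=4181, a(18)=6765, a(19)=10946, a(20)=17711, a(21)=28657, a(22)=46368, a(23)=75025, a(24)=121393, a(25)=196418, a(26)=317811.

Final answer: 317811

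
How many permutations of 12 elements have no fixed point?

Derangements satisfy D(n) = (n-1)(D(n-1) + D(n-2)), starting from D(0)=1, D(1)=0.
Building up: D(2)=1, D(3)=2, D(4)=9, D(5)=44, D(6)=265, D(7)=1854, D(8)=14833, D(9)=133496, D(10)=1334961, D(11)=14684570.
D(12) = 11 x (D(11) + D(10)) = 11 x (14684570 + 1334961).

Final answer: D(12) = 176214841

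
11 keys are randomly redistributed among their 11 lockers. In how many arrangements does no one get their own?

Use the recurrence D(n) = (n-1)(D(n-1) + D(n-2)) with D(0)=1, D(1)=0.
D(2) = 1 x (0 + 1) = 1
D(3) = 2 x (1 + 0) = 2
D(4) = 3 x (2 + 1) = 9
D(5) = 4 x (9 + 2) = 44
D(6) = 5 x (44 + 9) = 265
D(7) = 6 x (265 + 44) = 1854
D(8) = 7 x (1854 + 265) = 14833
D(9) = 8 x (14833 + 1854) = 133496
D(10) = 9 x (133496 + 14833) = 1334961
D(11) = 10 x (D(10) + D(9)) = 10 x (1334961 + 133496)

Final answer: D(11) = 14684570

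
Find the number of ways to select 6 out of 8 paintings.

C(8,6) = 8!/(6! x (8-6)!).

Final answer: C(8,6) = 28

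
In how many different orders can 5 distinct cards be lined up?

The number of ways to arrange 5 distinct objects is 5!.

Final answer: 5! = 120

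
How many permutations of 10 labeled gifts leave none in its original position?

D(n) = (n-1)(D(n-1) + D(n-2)), D(0)=1, D(1)=0.
D(2) = 1 x (0 + 1) = 1
D(3) = 2 x (1 + 0) = 2
D(4) = 3 x (2 + 1) = 9
D(5) = 4 x (9 + 2) = 44
D(6) = 5 x (44 + 9) = 265
D(7) = 6 x (265 + 44) = 1854
D(8) = 7 x (1854 + 265) = 14833
D(9) = 8 x (14833 + 1854) = 133496
D(10) = 9 x (D(9) + D(8)) = 9 x (133496 + 14833)

Final answer: D(10) = 1334961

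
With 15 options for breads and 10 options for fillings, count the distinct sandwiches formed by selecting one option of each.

By the multiplication principle: 15 x 10.

Final answer: 150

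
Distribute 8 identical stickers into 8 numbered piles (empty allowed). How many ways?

Stars and bars: C(n+k-1, k-1) = C(15,7).

Final answer: C(15,7) = 6435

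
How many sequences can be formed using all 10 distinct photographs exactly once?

The number of ways to arrange 10 distinct objects is 10!.

Final answer: 10! = 3628800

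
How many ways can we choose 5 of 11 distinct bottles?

C(11,5) = 11!/(5! x (11-5)!).

Final answer: C(11,5) = 462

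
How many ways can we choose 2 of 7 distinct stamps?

C(7,2) = 7!/(2! x (7-2)!).

Final answer: C(7,2) = 21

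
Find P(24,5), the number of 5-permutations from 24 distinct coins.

P(24,5) = 24!/(24-5)! = 24!/19!.

Final answer: P(24,5) = 5100480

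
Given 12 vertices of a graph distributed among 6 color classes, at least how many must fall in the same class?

By pigeonhole with 12 objects and 6 categories: ceiling(12/6).

Final answer: 2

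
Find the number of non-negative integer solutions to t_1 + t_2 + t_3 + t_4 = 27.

Stars and bars with 27 stars and 3 bars:
C(27+4-1, 4-1) = C(30,3).

Final answer: C(30,3) = 4060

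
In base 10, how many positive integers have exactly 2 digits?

In base 10, the leading digit has 9 choices (1..9); each of the remaining 1 digits has 10 choices.
Total: 9 x 10^1.

Final answer: 90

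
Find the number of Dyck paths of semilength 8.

Total monotonic paths to (8,8): C(16,8) = 12870.
By the reflection principle, paths that go above the diagonal number C(16,9) = 11440.
Valid Dyck paths: 12870 - 11440.
(Check: C(16,8) - C(16,9) = C(16,8)/9, the Catalan number C_{8}.)

Final answer: C_{8} = 1430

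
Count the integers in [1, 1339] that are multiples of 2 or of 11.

Multiples of 2: 669. Multiples of 11: 121. Of both (lcm=22): 60.
By inclusion-exclusion: 669 + 121 - 60.

Final answer: 730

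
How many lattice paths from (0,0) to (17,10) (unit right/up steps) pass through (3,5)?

Paths (0,0)->(3,5): C(8,5) = 56.
Paths (3,5)->(17,10): C(19,5) = 11628.
By multiplication principle: 56 x 11628.

Final answer: 651168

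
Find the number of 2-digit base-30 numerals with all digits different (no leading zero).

First digit: 29 (nonzero). Second: 29 (not first). Third: 28, etc.
Total: 29 x 29.

Final answer: 841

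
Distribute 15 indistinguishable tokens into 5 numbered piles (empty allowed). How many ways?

Stars and bars: C(n+k-1, k-1) = C(19,4).

Final answer: C(19,4) = 3876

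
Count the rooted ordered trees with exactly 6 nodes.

This is a standard Catalan-number count: the answer is C_n. Here n = 6 - 1 = 5.
C_n = C(2n,n)/(n+1), so C_{5} = C(10,5)/6 = 252/6.

Final answer: C_{5} = 42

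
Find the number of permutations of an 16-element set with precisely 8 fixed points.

Choose which 8 elements are fixed: C(16,8) = 12870.
Derange the remaining 8 using D(j) = (j-1)(D(j-1) + D(j-2)), D(0)=1, D(1)=0: D(2)=1, D(3)=2, D(4)=9, D(5)=44, D(6)=265, D(7)=1854, D(8)=14833.
Total: 12870 x 14833.

Final answer: C(16,8) D(8) = 190900710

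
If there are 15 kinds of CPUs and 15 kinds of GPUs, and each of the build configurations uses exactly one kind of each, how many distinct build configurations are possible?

By the multiplication principle: 15 x 15.

Final answer: 225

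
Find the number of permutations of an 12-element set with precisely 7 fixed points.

Choose which 7 elements are fixed: C(12,7) = 792.
Derange the remaining 5 using D(j) = (j-1)(D(j-1) + D(j-2)), D(0)=1, D(1)=0: D(2)=1, D(3)=2, D(4)=9, D(5)=44.
Total: 792 x 44.

Final answer: C(12,7) D(5) = 34848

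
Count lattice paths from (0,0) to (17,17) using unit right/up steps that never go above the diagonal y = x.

Total monotonic paths to (17,17): C(34,17) = 2333606220.
Reflecting each bad path at its first crossing gives a bijection with paths to (16,18): C(34,18) = 2203961430.
Valid Dyck paths: 2333606220 - 2203961430.
(These counts are the Catalan numbers.)

Final answer: C_{17} = 129644790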